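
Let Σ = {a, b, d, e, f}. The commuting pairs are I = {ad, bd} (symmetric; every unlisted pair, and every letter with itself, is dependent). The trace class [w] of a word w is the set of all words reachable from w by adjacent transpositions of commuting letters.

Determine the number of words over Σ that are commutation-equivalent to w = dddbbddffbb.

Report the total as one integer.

21

drop 0:d onto floor
drop 1:d onto {0:d}
drop 2:d onto {1:d}
drop 3:b onto floor
drop 4:b onto {3:b}
drop 5:d onto {2:d}
drop 6:d onto {5:d}
drop 7:f onto {4:b, 6:d}
drop 8:f onto {7:f}
drop 9:b onto {8:f}
drop 10:b onto {9:b}
ground layer = {0:d, 3:b}
drop-orders for the pieces not yet dropped (sum over which currently-grounded one goes next):
  1 to go: {10} 1
  2 to go: {9,10} 1
  3 to go: {8,9,10} 1
  4 to go: {7,8,9,10} 1
  5 to go: {4,7,8,9,10} 1  {6,7,8,9,10} 1
  6 to go: {3,4,7,8,9,10} 1  {4,6,7,8,9,10} 2  {5,6,7,8,9,10} 1
  7 to go: {2,5,6,7,8,9,10} 1  {3,4,6,7,8,9,10} 3  {4,5,6,7,8,9,10} 3
  8 to go: {1,2,5,6,7,8,9,10} 1  {2,4,5,6,7,8,9,10} 4  {3,4,5,6,7,8,9,10} 6
  9 to go: {0,1,2,5,6,7,8,9,10} 1  {1,2,4,5,6,7,8,9,10} 5  {2,3,4,5,6,7,8,9,10} 10
  if 0:d drops first: 15 orders
  if 3:b drops first: 6 orders
heap linearizations: 21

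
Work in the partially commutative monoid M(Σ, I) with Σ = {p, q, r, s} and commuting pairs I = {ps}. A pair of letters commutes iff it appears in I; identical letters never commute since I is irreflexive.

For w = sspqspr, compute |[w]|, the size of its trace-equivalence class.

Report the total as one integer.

6

0(s) covers ∅
1(s) covers 0:s
2(p) covers ∅
3(q) covers 1:s, 2:p
4(s) covers 3:q
5(p) covers 3:q
6(r) covers 4:s, 5:p
floor of heap: 0:s, 2:p
completions by unplaced set U, small U first (add the entries for U minus each lowest piece of U):
  |U|=1: {6}:1
  |U|=2: {4,6}:1  {5,6}:1
  |U|=3: {4,5,6}:2
  |U|=4: {3,4,5,6}:2
  |U|=5: {1,3,4,5,6}:2  {2,3,4,5,6}:2
  start at 0(s): 4
  start at 2(p): 2
sum over floor = 6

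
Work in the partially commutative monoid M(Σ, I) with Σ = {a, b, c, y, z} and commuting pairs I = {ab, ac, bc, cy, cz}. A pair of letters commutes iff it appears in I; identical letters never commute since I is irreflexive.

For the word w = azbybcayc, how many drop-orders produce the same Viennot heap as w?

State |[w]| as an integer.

72

#0=a has no predecessor
#1=z depends on [0:a]
#2=b depends on [1:z]
#3=y depends on [2:b]
#4=b depends on [3:y]
#5=c has no predecessor
#6=a depends on [3:y]
#7=y depends on [4:b, 6:a]
#8=c depends on [5:c]
sources: [0:a, 5:c]
N(rest) = Σ N(rest − s) over sources s of rest; N(one piece) = 1:
  size 1 → [7]=1  [8]=1
  size 2 → [4,7]=1  [5,8]=1  [6,7]=1  [7,8]=2
  size 3 → [4,6,7]=2  [4,7,8]=3  [5,7,8]=3  [6,7,8]=3
  size 4 → [3,4,6,7]=2  [4,5,7,8]=6  [4,6,7,8]=8  [5,6,7,8]=6
  size 5 → [2,3,4,6,7]=2  [3,4,6,7,8]=10  [4,5,6,7,8]=20
  size 6 → [1,2,3,4,6,7]=2  [2,3,4,6,7,8]=12  [3,4,5,6,7,8]=30
  size 7 → [0,1,2,3,4,6,7]=2  [1,2,3,4,6,7,8]=14  [2,3,4,5,6,7,8]=42
  first=0(a) contributes 56
  first=5(c) contributes 16
|[w]| = 72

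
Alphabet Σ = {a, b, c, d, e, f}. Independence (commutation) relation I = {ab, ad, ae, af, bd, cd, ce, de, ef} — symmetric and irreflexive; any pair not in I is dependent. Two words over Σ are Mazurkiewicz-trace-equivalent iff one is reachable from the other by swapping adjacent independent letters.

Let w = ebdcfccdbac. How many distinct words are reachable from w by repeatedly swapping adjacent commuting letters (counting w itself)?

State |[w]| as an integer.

drop 0:e onto floor
drop 1:b onto {0:e}
drop 2:d onto floor
drop 3:c onto {1:b}
drop 4:f onto {2:d, 3:c}
drop 5:c onto {4:f}
drop 6:c onto {5:c}
drop 7:d onto {4:f}
drop 8:b onto {6:c}
drop 9:a onto {6:c}
drop 10:c onto {8:b, 9:a}
ground layer = {0:e, 2:d}
drop-orders for the pieces not yet dropped (sum over which currently-grounded one goes next):
  1 to go: {7} 1  {10} 1
  2 to go: {7,10} 2  {8,10} 1  {9,10} 1
  3 to go: {7,8,10} 3  {7,9,10} 3  {8,9,10} 2
  4 to go: {6,8,9,10} 2  {7,8,9,10} 8
  5 to go: {5,6,8,9,10} 2  {6,7,8,9,10} 10
  6 to go: {5,6,7,8,9,10} 12
  7 to go: {4,5,6,7,8,9,10} 12
  8 to go: {2,4,5,6,7,8,9,10} 12  {3,4,5,6,7,8,9,10} 12
  9 to go: {1,3,4,5,6,7,8,9,10} 12  {2,3,4,5,6,7,8,9,10} 24
  if 0:e drops first: 36 orders
  if 2:d drops first: 12 orders
heap linearizations: 48

48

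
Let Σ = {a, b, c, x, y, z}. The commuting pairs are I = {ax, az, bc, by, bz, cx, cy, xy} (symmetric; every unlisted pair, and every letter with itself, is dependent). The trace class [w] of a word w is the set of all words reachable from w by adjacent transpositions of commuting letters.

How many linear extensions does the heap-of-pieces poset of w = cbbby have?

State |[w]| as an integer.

20

#0=c has no predecessor
#1=b has no predecessor
#2=b depends on [1:b]
#3=b depends on [2:b]
#4=y has no predecessor
sources: [0:c, 1:b, 4:y]
N(rest) = Σ N(rest − s) over sources s of rest; N(one piece) = 1:
  size 1 → [0]=1  [3]=1  [4]=1
  size 2 → [0,3]=2  [0,4]=2  [2,3]=1  [3,4]=2
  size 3 → [0,2,3]=3  [0,3,4]=6  [1,2,3]=1  [2,3,4]=3
  first=0(c) contributes 4
  first=1(b) contributes 12
  first=4(y) contributes 4
|[w]| = 20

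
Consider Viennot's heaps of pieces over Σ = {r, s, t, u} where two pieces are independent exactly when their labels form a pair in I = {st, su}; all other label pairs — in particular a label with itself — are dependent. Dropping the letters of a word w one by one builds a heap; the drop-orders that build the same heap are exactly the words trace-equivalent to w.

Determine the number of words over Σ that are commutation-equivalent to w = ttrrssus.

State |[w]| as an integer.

piece 0:t — minimal
piece 1:t rests on {0:t}
piece 2:r rests on {1:t}
piece 3:r rests on {2:r}
piece 4:s rests on {3:r}
piece 5:s rests on {4:s}
piece 6:u rests on {3:r}
piece 7:s rests on {5:s}
minimal pieces: {0:t}
ways to finish when only these pieces remain (= sum over removing one remaining piece with nothing left below it):
  1 left: {6}→1  {7}→1
  2 left: {5,7}→1  {6,7}→2
  3 left: {4,5,7}→1  {5,6,7}→3
  4 left: {4,5,6,7}→4
  5 left: {3,4,5,6,7}→4
  6 left: {2,3,4,5,6,7}→4
  placing 0:t first → 4 extensions

4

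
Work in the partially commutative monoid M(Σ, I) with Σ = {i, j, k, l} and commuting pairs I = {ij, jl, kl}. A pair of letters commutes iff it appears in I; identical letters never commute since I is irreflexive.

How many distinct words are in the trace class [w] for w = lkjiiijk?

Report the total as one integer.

25

#0=l has no predecessor
#1=k has no predecessor
#2=j depends on [1:k]
#3=i depends on [0:l, 1:k]
#4=i depends on [3:i]
#5=i depends on [4:i]
#6=j depends on [2:j]
#7=k depends on [5:i, 6:j]
sources: [0:l, 1:k]
N(rest) = Σ N(rest − s) over sources s of rest; N(one piece) = 1:
  size 1 → [7]=1
  size 2 → [5,7]=1  [6,7]=1
  size 3 → [2,6,7]=1  [4,5,7]=1  [5,6,7]=2
  size 4 → [2,5,6,7]=3  [3,4,5,7]=1  [4,5,6,7]=3
  size 5 → [0,3,4,5,7]=1  [2,4,5,6,7]=6  [3,4,5,6,7]=4
  size 6 → [0,3,4,5,6,7]=5  [2,3,4,5,6,7]=10
  first=0(l) contributes 10
  first=1(k) contributes 15
|[w]| = 25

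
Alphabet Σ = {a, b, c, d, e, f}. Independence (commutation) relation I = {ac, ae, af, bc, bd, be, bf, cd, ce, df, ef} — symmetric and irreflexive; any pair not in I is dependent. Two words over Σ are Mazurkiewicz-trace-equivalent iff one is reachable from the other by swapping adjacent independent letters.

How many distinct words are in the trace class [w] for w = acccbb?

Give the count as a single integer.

20

piece 0:a — minimal
piece 1:c — minimal
piece 2:c rests on {1:c}
piece 3:c rests on {2:c}
piece 4:b rests on {0:a}
piece 5:b rests on {4:b}
minimal pieces: {0:a, 1:c}
ways to finish when only these pieces remain (= sum over removing one remaining piece with nothing left below it):
  1 left: {3}→1  {5}→1
  2 left: {2,3}→1  {3,5}→2  {4,5}→1
  3 left: {0,4,5}→1  {1,2,3}→1  {2,3,5}→3  {3,4,5}→3
  4 left: {0,3,4,5}→4  {1,2,3,5}→4  {2,3,4,5}→6
  placing 0:a first → 10 extensions
  placing 1:c first → 10 extensions
total linear extensions = 20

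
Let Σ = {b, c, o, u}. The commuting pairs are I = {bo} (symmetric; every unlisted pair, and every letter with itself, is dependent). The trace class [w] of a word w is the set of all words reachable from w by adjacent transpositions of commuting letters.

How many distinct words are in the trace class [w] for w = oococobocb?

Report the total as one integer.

3

drop 0:o onto floor
drop 1:o onto {0:o}
drop 2:c onto {1:o}
drop 3:o onto {2:c}
drop 4:c onto {3:o}
drop 5:o onto {4:c}
drop 6:b onto {4:c}
drop 7:o onto {5:o}
drop 8:c onto {6:b, 7:o}
drop 9:b onto {8:c}
ground layer = {0:o}
drop-orders for the pieces not yet dropped (sum over which currently-grounded one goes next):
  1 to go: {9} 1
  2 to go: {8,9} 1
  3 to go: {6,8,9} 1  {7,8,9} 1
  4 to go: {5,7,8,9} 1  {6,7,8,9} 2
  5 to go: {5,6,7,8,9} 3
  6 to go: {4,5,6,7,8,9} 3
  7 to go: {3,4,5,6,7,8,9} 3
  8 to go: {2,3,4,5,6,7,8,9} 3
  if 0:o drops first: 3 orders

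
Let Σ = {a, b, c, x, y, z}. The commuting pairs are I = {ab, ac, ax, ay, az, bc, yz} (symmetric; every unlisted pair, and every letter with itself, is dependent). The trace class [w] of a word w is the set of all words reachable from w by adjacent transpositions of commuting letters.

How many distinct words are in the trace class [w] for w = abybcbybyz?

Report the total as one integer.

0(a) covers ∅
1(b) covers ∅
2(y) covers 1:b
3(b) covers 2:y
4(c) covers 2:y
5(b) covers 3:b
6(y) covers 4:c, 5:b
7(b) covers 6:y
8(y) covers 7:b
9(z) covers 7:b
floor of heap: 0:a, 1:b
completions by unplaced set U, small U first (add the entries for U minus each lowest piece of U):
  |U|=1: {0}:1  {8}:1  {9}:1
  |U|=2: {0,8}:2  {0,9}:2  {8,9}:2
  |U|=3: {0,8,9}:6  {7,8,9}:2
  |U|=4: {0,7,8,9}:8  {6,7,8,9}:2
  |U|=5: {0,6,7,8,9}:10  {4,6,7,8,9}:2  {5,6,7,8,9}:2
  |U|=6: {0,4,6,7,8,9}:12  {0,5,6,7,8,9}:12  {3,5,6,7,8,9}:2  {4,5,6,7,8,9}:4
  |U|=7: {0,3,5,6,7,8,9}:14  {0,4,5,6,7,8,9}:28  {3,4,5,6,7,8,9}:6
  |U|=8: {0,3,4,5,6,7,8,9}:48  {2,3,4,5,6,7,8,9}:6
  start at 0(a): 6
  start at 1(b): 54
sum over floor = 60

60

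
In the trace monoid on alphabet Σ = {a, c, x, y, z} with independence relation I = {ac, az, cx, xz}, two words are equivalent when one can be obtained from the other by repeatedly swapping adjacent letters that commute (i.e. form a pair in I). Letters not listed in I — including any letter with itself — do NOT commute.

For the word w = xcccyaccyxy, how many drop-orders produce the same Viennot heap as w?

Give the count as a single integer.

piece 0:x — minimal
piece 1:c — minimal
piece 2:c rests on {1:c}
piece 3:c rests on {2:c}
piece 4:y rests on {0:x, 3:c}
piece 5:a rests on {4:y}
piece 6:c rests on {4:y}
piece 7:c rests on {6:c}
piece 8:y rests on {5:a, 7:c}
piece 9:x rests on {8:y}
piece 10:y rests on {9:x}
minimal pieces: {0:x, 1:c}
ways to finish when only these pieces remain (= sum over removing one remaining piece with nothing left below it):
  1 left: {10}→1
  2 left: {9,10}→1
  3 left: {8,9,10}→1
  4 left: {5,8,9,10}→1  {7,8,9,10}→1
  5 left: {5,7,8,9,10}→2  {6,7,8,9,10}→1
  6 left: {5,6,7,8,9,10}→3
  7 left: {4,5,6,7,8,9,10}→3
  8 left: {0,4,5,6,7,8,9,10}→3  {3,4,5,6,7,8,9,10}→3
  9 left: {0,3,4,5,6,7,8,9,10}→6  {2,3,4,5,6,7,8,9,10}→3
  placing 0:x first → 3 extensions
  placing 1:c first → 9 extensions
total linear extensions = 12

12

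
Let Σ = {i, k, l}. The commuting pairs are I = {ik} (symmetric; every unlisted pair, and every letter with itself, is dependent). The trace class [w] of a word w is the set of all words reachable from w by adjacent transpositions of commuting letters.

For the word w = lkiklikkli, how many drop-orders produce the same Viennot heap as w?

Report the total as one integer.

drop 0:l onto floor
drop 1:k onto {0:l}
drop 2:i onto {0:l}
drop 3:k onto {1:k}
drop 4:l onto {2:i, 3:k}
drop 5:i onto {4:l}
drop 6:k onto {4:l}
drop 7:k onto {6:k}
drop 8:l onto {5:i, 7:k}
drop 9:i onto {8:l}
ground layer = {0:l}
drop-orders for the pieces not yet dropped (sum over which currently-grounded one goes next):
  1 to go: {9} 1
  2 to go: {8,9} 1
  3 to go: {5,8,9} 1  {7,8,9} 1
  4 to go: {5,7,8,9} 2  {6,7,8,9} 1
  5 to go: {5,6,7,8,9} 3
  6 to go: {4,5,6,7,8,9} 3
  7 to go: {2,4,5,6,7,8,9} 3  {3,4,5,6,7,8,9} 3
  8 to go: {1,3,4,5,6,7,8,9} 3  {2,3,4,5,6,7,8,9} 6
  if 0:l drops first: 9 orders

9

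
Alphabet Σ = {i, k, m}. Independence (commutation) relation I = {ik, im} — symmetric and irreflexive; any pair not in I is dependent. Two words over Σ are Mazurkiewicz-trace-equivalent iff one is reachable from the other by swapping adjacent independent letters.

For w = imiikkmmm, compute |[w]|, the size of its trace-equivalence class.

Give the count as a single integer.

84

0(i) covers ∅
1(m) covers ∅
2(i) covers 0:i
3(i) covers 2:i
4(k) covers 1:m
5(k) covers 4:k
6(m) covers 5:k
7(m) covers 6:m
8(m) covers 7:m
floor of heap: 0:i, 1:m
completions by unplaced set U, small U first (add the entries for U minus each lowest piece of U):
  |U|=1: {3}:1  {8}:1
  |U|=2: {2,3}:1  {3,8}:2  {7,8}:1
  |U|=3: {0,2,3}:1  {2,3,8}:3  {3,7,8}:3  {6,7,8}:1
  |U|=4: {0,2,3,8}:4  {2,3,7,8}:6  {3,6,7,8}:4  {5,6,7,8}:1
  |U|=5: {0,2,3,7,8}:10  {2,3,6,7,8}:10  {3,5,6,7,8}:5  {4,5,6,7,8}:1
  |U|=6: {0,2,3,6,7,8}:20  {1,4,5,6,7,8}:1  {2,3,5,6,7,8}:15  {3,4,5,6,7,8}:6
  |U|=7: {0,2,3,5,6,7,8}:35  {1,3,4,5,6,7,8}:7  {2,3,4,5,6,7,8}:21
  start at 0(i): 28
  start at 1(m): 56
sum over floor = 84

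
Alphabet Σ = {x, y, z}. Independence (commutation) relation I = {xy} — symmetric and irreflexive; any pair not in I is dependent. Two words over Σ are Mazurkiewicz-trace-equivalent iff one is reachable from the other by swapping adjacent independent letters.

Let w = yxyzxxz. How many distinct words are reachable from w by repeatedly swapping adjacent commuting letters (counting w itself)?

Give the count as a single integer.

drop 0:y onto floor
drop 1:x onto floor
drop 2:y onto {0:y}
drop 3:z onto {1:x, 2:y}
drop 4:x onto {3:z}
drop 5:x onto {4:x}
drop 6:z onto {5:x}
ground layer = {0:y, 1:x}
drop-orders for the pieces not yet dropped (sum over which currently-grounded one goes next):
  1 to go: {6} 1
  2 to go: {5,6} 1
  3 to go: {4,5,6} 1
  4 to go: {3,4,5,6} 1
  5 to go: {1,3,4,5,6} 1  {2,3,4,5,6} 1
  if 0:y drops first: 2 orders
  if 1:x drops first: 1 orders
heap linearizations: 3

3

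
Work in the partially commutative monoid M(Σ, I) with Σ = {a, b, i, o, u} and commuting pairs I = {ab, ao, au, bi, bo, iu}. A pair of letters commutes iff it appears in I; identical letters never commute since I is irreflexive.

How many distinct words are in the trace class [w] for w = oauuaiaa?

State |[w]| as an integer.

0(o) covers ∅
1(a) covers ∅
2(u) covers 0:o
3(u) covers 2:u
4(a) covers 1:a
5(i) covers 0:o, 4:a
6(a) covers 5:i
7(a) covers 6:a
floor of heap: 0:o, 1:a
completions by unplaced set U, small U first (add the entries for U minus each lowest piece of U):
  |U|=1: {3}:1  {7}:1
  |U|=2: {2,3}:1  {3,7}:2  {6,7}:1
  |U|=3: {2,3,7}:3  {3,6,7}:3  {5,6,7}:1
  |U|=4: {2,3,6,7}:6  {3,5,6,7}:4  {4,5,6,7}:1
  |U|=5: {1,4,5,6,7}:1  {2,3,5,6,7}:10  {3,4,5,6,7}:5
  |U|=6: {0,2,3,5,6,7}:10  {1,3,4,5,6,7}:6  {2,3,4,5,6,7}:15
  start at 0(o): 21
  start at 1(a): 25
sum over floor = 46

46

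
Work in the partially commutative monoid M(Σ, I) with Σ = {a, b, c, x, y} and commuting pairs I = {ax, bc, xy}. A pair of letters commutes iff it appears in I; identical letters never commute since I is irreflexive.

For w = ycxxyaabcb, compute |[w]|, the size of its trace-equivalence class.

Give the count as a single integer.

piece 0:y — minimal
piece 1:c rests on {0:y}
piece 2:x rests on {1:c}
piece 3:x rests on {2:x}
piece 4:y rests on {1:c}
piece 5:a rests on {4:y}
piece 6:a rests on {5:a}
piece 7:b rests on {3:x, 6:a}
piece 8:c rests on {3:x, 6:a}
piece 9:b rests on {7:b}
minimal pieces: {0:y}
ways to finish when only these pieces remain (= sum over removing one remaining piece with nothing left below it):
  1 left: {8}→1  {9}→1
  2 left: {7,9}→1  {8,9}→2
  3 left: {7,8,9}→3
  4 left: {3,7,8,9}→3  {6,7,8,9}→3
  5 left: {2,3,7,8,9}→3  {3,6,7,8,9}→6  {5,6,7,8,9}→3
  6 left: {2,3,6,7,8,9}→9  {3,5,6,7,8,9}→9  {4,5,6,7,8,9}→3
  7 left: {2,3,5,6,7,8,9}→18  {3,4,5,6,7,8,9}→12
  8 left: {2,3,4,5,6,7,8,9}→30
  placing 0:y first → 30 extensions

30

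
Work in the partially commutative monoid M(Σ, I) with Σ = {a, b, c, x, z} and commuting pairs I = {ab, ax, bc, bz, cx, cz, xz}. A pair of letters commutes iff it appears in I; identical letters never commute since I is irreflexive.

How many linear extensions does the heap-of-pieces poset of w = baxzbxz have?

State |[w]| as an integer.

35

piece 0:b — minimal
piece 1:a — minimal
piece 2:x rests on {0:b}
piece 3:z rests on {1:a}
piece 4:b rests on {2:x}
piece 5:x rests on {4:b}
piece 6:z rests on {3:z}
minimal pieces: {0:b, 1:a}
ways to finish when only these pieces remain (= sum over removing one remaining piece with nothing left below it):
  1 left: {5}→1  {6}→1
  2 left: {3,6}→1  {4,5}→1  {5,6}→2
  3 left: {1,3,6}→1  {2,4,5}→1  {3,5,6}→3  {4,5,6}→3
  4 left: {0,2,4,5}→1  {1,3,5,6}→4  {2,4,5,6}→4  {3,4,5,6}→6
  5 left: {0,2,4,5,6}→5  {1,3,4,5,6}→10  {2,3,4,5,6}→10
  placing 0:b first → 20 extensions
  placing 1:a first → 15 extensions
total linear extensions = 35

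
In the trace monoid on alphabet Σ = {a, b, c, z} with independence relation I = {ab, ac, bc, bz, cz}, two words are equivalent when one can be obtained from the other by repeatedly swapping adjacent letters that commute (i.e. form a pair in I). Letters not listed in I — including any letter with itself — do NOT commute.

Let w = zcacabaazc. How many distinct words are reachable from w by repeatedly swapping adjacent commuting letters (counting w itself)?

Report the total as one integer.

#0=z has no predecessor
#1=c has no predecessor
#2=a depends on [0:z]
#3=c depends on [1:c]
#4=a depends on [2:a]
#5=b has no predecessor
#6=a depends on [4:a]
#7=a depends on [6:a]
#8=z depends on [7:a]
#9=c depends on [3:c]
sources: [0:z, 1:c, 5:b]
N(rest) = Σ N(rest − s) over sources s of rest; N(one piece) = 1:
  size 1 → [5]=1  [8]=1  [9]=1
  size 2 → [3,9]=1  [5,8]=2  [5,9]=2  [7,8]=1  [8,9]=2
  size 3 → [1,3,9]=1  [3,5,9]=3  [3,8,9]=3  [5,7,8]=3  [5,8,9]=6  [6,7,8]=1  [7,8,9]=3
  size 4 → [1,3,5,9]=4  [1,3,8,9]=4  [3,5,8,9]=12  [3,7,8,9]=6  [4,6,7,8]=1  [5,6,7,8]=4  [5,7,8,9]=12  [6,7,8,9]=4
  size 5 → [1,3,5,8,9]=20  [1,3,7,8,9]=10  [2,4,6,7,8]=1  [3,5,7,8,9]=30  [3,6,7,8,9]=10  [4,5,6,7,8]=5  [4,6,7,8,9]=5  [5,6,7,8,9]=20
  size 6 → [0,2,4,6,7,8]=1  [1,3,5,7,8,9]=60  [1,3,6,7,8,9]=20  [2,4,5,6,7,8]=6  [2,4,6,7,8,9]=6  [3,4,6,7,8,9]=15  [3,5,6,7,8,9]=60  [4,5,6,7,8,9]=30
  size 7 → [0,2,4,5,6,7,8]=7  [0,2,4,6,7,8,9]=7  [1,3,4,6,7,8,9]=35  [1,3,5,6,7,8,9]=140  [2,3,4,6,7,8,9]=21  [2,4,5,6,7,8,9]=42  [3,4,5,6,7,8,9]=105
  size 8 → [0,2,3,4,6,7,8,9]=28  [0,2,4,5,6,7,8,9]=56  [1,2,3,4,6,7,8,9]=56  [1,3,4,5,6,7,8,9]=280  [2,3,4,5,6,7,8,9]=168
  first=0(z) contributes 504
  first=1(c) contributes 252
  first=5(b) contributes 84
|[w]| = 840

840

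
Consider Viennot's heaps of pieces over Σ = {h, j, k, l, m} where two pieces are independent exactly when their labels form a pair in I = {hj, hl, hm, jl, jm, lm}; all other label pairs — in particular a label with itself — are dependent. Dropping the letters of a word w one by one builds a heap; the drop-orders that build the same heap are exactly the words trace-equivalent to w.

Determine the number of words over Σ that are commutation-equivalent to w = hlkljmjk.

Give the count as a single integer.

24

#0=h has no predecessor
#1=l has no predecessor
#2=k depends on [0:h, 1:l]
#3=l depends on [2:k]
#4=j depends on [2:k]
#5=m depends on [2:k]
#6=j depends on [4:j]
#7=k depends on [3:l, 5:m, 6:j]
sources: [0:h, 1:l]
N(rest) = Σ N(rest − s) over sources s of rest; N(one piece) = 1:
  size 1 → [7]=1
  size 2 → [3,7]=1  [5,7]=1  [6,7]=1
  size 3 → [3,5,7]=2  [3,6,7]=2  [4,6,7]=1  [5,6,7]=2
  size 4 → [3,4,6,7]=3  [3,5,6,7]=6  [4,5,6,7]=3
  size 5 → [3,4,5,6,7]=12
  size 6 → [2,3,4,5,6,7]=12
  first=0(h) contributes 12
  first=1(l) contributes 12
|[w]| = 24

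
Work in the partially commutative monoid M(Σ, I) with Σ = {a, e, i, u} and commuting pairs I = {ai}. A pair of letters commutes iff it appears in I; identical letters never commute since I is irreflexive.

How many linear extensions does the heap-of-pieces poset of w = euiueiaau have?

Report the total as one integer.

3

0(e) covers ∅
1(u) covers 0:e
2(i) covers 1:u
3(u) covers 2:i
4(e) covers 3:u
5(i) covers 4:e
6(a) covers 4:e
7(a) covers 6:a
8(u) covers 5:i, 7:a
floor of heap: 0:e
completions by unplaced set U, small U first (add the entries for U minus each lowest piece of U):
  |U|=1: {8}:1
  |U|=2: {5,8}:1  {7,8}:1
  |U|=3: {5,7,8}:2  {6,7,8}:1
  |U|=4: {5,6,7,8}:3
  |U|=5: {4,5,6,7,8}:3
  |U|=6: {3,4,5,6,7,8}:3
  |U|=7: {2,3,4,5,6,7,8}:3
  start at 0(e): 3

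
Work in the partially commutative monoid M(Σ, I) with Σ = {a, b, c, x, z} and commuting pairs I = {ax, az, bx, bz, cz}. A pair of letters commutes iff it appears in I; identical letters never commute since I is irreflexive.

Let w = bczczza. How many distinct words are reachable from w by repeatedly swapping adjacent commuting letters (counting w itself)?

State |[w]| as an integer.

0(b) covers ∅
1(c) covers 0:b
2(z) covers ∅
3(c) covers 1:c
4(z) covers 2:z
5(z) covers 4:z
6(a) covers 3:c
floor of heap: 0:b, 2:z
completions by unplaced set U, small U first (add the entries for U minus each lowest piece of U):
  |U|=1: {5}:1  {6}:1
  |U|=2: {3,6}:1  {4,5}:1  {5,6}:2
  |U|=3: {1,3,6}:1  {2,4,5}:1  {3,5,6}:3  {4,5,6}:3
  |U|=4: {0,1,3,6}:1  {1,3,5,6}:4  {2,4,5,6}:4  {3,4,5,6}:6
  |U|=5: {0,1,3,5,6}:5  {1,3,4,5,6}:10  {2,3,4,5,6}:10
  start at 0(b): 20
  start at 2(z): 15
sum over floor = 35

35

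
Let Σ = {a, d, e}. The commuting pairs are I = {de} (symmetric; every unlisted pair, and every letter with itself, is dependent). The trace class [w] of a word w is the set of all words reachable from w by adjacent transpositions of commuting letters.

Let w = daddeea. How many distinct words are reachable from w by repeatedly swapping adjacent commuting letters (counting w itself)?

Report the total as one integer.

6

drop 0:d onto floor
drop 1:a onto {0:d}
drop 2:d onto {1:a}
drop 3:d onto {2:d}
drop 4:e onto {1:a}
drop 5:e onto {4:e}
drop 6:a onto {3:d, 5:e}
ground layer = {0:d}
drop-orders for the pieces not yet dropped (sum over which currently-grounded one goes next):
  1 to go: {6} 1
  2 to go: {3,6} 1  {5,6} 1
  3 to go: {2,3,6} 1  {3,5,6} 2  {4,5,6} 1
  4 to go: {2,3,5,6} 3  {3,4,5,6} 3
  5 to go: {2,3,4,5,6} 6
  if 0:d drops first: 6 orders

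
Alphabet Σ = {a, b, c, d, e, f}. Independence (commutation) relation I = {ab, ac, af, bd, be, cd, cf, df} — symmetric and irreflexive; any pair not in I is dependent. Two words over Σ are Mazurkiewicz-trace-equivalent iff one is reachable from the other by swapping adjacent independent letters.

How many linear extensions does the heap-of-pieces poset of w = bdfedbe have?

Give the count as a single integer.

13

#0=b has no predecessor
#1=d has no predecessor
#2=f depends on [0:b]
#3=e depends on [1:d, 2:f]
#4=d depends on [3:e]
#5=b depends on [2:f]
#6=e depends on [4:d]
sources: [0:b, 1:d]
N(rest) = Σ N(rest − s) over sources s of rest; N(one piece) = 1:
  size 1 → [5]=1  [6]=1
  size 2 → [4,6]=1  [5,6]=2
  size 3 → [3,4,6]=1  [4,5,6]=3
  size 4 → [1,3,4,6]=1  [3,4,5,6]=4
  size 5 → [1,3,4,5,6]=5  [2,3,4,5,6]=4
  first=0(b) contributes 9
  first=1(d) contributes 4
|[w]| = 13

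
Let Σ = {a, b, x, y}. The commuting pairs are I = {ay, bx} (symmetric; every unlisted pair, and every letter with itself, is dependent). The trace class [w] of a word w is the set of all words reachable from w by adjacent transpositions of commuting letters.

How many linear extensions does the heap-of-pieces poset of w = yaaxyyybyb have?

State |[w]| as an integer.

3

piece 0:y — minimal
piece 1:a — minimal
piece 2:a rests on {1:a}
piece 3:x rests on {0:y, 2:a}
piece 4:y rests on {3:x}
piece 5:y rests on {4:y}
piece 6:y rests on {5:y}
piece 7:b rests on {6:y}
piece 8:y rests on {7:b}
piece 9:b rests on {8:y}
minimal pieces: {0:y, 1:a}
ways to finish when only these pieces remain (= sum over removing one remaining piece with nothing left below it):
  1 left: {9}→1
  2 left: {8,9}→1
  3 left: {7,8,9}→1
  4 left: {6,7,8,9}→1
  5 left: {5,6,7,8,9}→1
  6 left: {4,5,6,7,8,9}→1
  7 left: {3,4,5,6,7,8,9}→1
  8 left: {0,3,4,5,6,7,8,9}→1  {2,3,4,5,6,7,8,9}→1
  placing 0:y first → 1 extensions
  placing 1:a first → 2 extensions
total linear extensions = 3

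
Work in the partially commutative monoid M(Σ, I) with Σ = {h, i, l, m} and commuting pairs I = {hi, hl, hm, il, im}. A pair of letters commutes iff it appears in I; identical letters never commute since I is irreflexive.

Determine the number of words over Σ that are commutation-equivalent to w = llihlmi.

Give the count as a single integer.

0(l) covers ∅
1(l) covers 0:l
2(i) covers ∅
3(h) covers ∅
4(l) covers 1:l
5(m) covers 4:l
6(i) covers 2:i
floor of heap: 0:l, 2:i, 3:h
completions by unplaced set U, small U first (add the entries for U minus each lowest piece of U):
  |U|=1: {3}:1  {5}:1  {6}:1
  |U|=2: {2,6}:1  {3,5}:2  {3,6}:2  {4,5}:1  {5,6}:2
  |U|=3: {1,4,5}:1  {2,3,6}:3  {2,5,6}:3  {3,4,5}:3  {3,5,6}:6  {4,5,6}:3
  |U|=4: {0,1,4,5}:1  {1,3,4,5}:4  {1,4,5,6}:4  {2,3,5,6}:12  {2,4,5,6}:6  {3,4,5,6}:12
  |U|=5: {0,1,3,4,5}:5  {0,1,4,5,6}:5  {1,2,4,5,6}:10  {1,3,4,5,6}:20  {2,3,4,5,6}:30
  start at 0(l): 60
  start at 2(i): 30
  start at 3(h): 15
sum over floor = 105

105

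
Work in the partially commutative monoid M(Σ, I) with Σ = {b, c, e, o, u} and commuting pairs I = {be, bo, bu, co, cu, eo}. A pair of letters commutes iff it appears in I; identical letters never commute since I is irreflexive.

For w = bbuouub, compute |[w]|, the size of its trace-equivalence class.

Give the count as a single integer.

piece 0:b — minimal
piece 1:b rests on {0:b}
piece 2:u — minimal
piece 3:o rests on {2:u}
piece 4:u rests on {3:o}
piece 5:u rests on {4:u}
piece 6:b rests on {1:b}
minimal pieces: {0:b, 2:u}
ways to finish when only these pieces remain (= sum over removing one remaining piece with nothing left below it):
  1 left: {5}→1  {6}→1
  2 left: {1,6}→1  {4,5}→1  {5,6}→2
  3 left: {0,1,6}→1  {1,5,6}→3  {3,4,5}→1  {4,5,6}→3
  4 left: {0,1,5,6}→4  {1,4,5,6}→6  {2,3,4,5}→1  {3,4,5,6}→4
  5 left: {0,1,4,5,6}→10  {1,3,4,5,6}→10  {2,3,4,5,6}→5
  placing 0:b first → 15 extensions
  placing 2:u first → 20 extensions
total linear extensions = 35

35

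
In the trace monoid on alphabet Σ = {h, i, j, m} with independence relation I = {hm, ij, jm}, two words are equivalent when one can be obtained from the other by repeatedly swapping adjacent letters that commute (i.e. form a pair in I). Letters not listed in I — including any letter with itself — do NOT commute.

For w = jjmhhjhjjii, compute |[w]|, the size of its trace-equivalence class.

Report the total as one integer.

46

#0=j has no predecessor
#1=j depends on [0:j]
#2=m has no predecessor
#3=h depends on [1:j]
#4=h depends on [3:h]
#5=j depends on [4:h]
#6=h depends on [5:j]
#7=j depends on [6:h]
#8=j depends on [7:j]
#9=i depends on [2:m, 6:h]
#10=i depends on [9:i]
sources: [0:j, 2:m]
N(rest) = Σ N(rest − s) over sources s of rest; N(one piece) = 1:
  size 1 → [8]=1  [10]=1
  size 2 → [7,8]=1  [8,10]=2  [9,10]=1
  size 3 → [2,9,10]=1  [7,8,10]=3  [8,9,10]=3
  size 4 → [2,8,9,10]=4  [7,8,9,10]=6
  size 5 → [2,7,8,9,10]=10  [6,7,8,9,10]=6
  size 6 → [2,6,7,8,9,10]=16  [5,6,7,8,9,10]=6
  size 7 → [2,5,6,7,8,9,10]=22  [4,5,6,7,8,9,10]=6
  size 8 → [2,4,5,6,7,8,9,10]=28  [3,4,5,6,7,8,9,10]=6
  size 9 → [1,3,4,5,6,7,8,9,10]=6  [2,3,4,5,6,7,8,9,10]=34
  first=0(j) contributes 40
  first=2(m) contributes 6
|[w]| = 46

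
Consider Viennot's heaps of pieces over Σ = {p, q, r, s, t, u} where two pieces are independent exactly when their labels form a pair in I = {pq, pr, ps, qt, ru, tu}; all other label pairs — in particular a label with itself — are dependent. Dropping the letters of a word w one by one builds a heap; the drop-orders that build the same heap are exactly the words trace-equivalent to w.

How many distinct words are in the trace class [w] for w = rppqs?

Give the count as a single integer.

0(r) covers ∅
1(p) covers ∅
2(p) covers 1:p
3(q) covers 0:r
4(s) covers 3:q
floor of heap: 0:r, 1:p
completions by unplaced set U, small U first (add the entries for U minus each lowest piece of U):
  |U|=1: {2}:1  {4}:1
  |U|=2: {1,2}:1  {2,4}:2  {3,4}:1
  |U|=3: {0,3,4}:1  {1,2,4}:3  {2,3,4}:3
  start at 0(r): 6
  start at 1(p): 4
sum over floor = 10

10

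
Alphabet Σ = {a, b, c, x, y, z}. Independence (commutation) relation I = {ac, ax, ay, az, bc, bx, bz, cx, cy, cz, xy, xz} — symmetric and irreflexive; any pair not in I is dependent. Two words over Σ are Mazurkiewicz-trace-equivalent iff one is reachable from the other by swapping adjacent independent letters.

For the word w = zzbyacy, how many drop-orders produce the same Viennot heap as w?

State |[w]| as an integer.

piece 0:z — minimal
piece 1:z rests on {0:z}
piece 2:b — minimal
piece 3:y rests on {1:z, 2:b}
piece 4:a rests on {2:b}
piece 5:c — minimal
piece 6:y rests on {3:y}
minimal pieces: {0:z, 2:b, 5:c}
ways to finish when only these pieces remain (= sum over removing one remaining piece with nothing left below it):
  1 left: {4}→1  {5}→1  {6}→1
  2 left: {3,6}→1  {4,5}→2  {4,6}→2  {5,6}→2
  3 left: {1,3,6}→1  {3,4,6}→3  {3,5,6}→3  {4,5,6}→6
  4 left: {0,1,3,6}→1  {1,3,4,6}→4  {1,3,5,6}→4  {2,3,4,6}→3  {3,4,5,6}→12
  5 left: {0,1,3,4,6}→5  {0,1,3,5,6}→5  {1,2,3,4,6}→7  {1,3,4,5,6}→20  {2,3,4,5,6}→15
  placing 0:z first → 42 extensions
  placing 2:b first → 30 extensions
  placing 5:c first → 12 extensions
total linear extensions = 84

84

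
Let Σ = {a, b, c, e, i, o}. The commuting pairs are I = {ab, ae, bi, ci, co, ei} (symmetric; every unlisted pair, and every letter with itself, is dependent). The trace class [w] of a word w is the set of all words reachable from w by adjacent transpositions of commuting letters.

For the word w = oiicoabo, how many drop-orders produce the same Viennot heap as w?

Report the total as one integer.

10

#0=o has no predecessor
#1=i depends on [0:o]
#2=i depends on [1:i]
#3=c has no predecessor
#4=o depends on [2:i]
#5=a depends on [3:c, 4:o]
#6=b depends on [3:c, 4:o]
#7=o depends on [5:a, 6:b]
sources: [0:o, 3:c]
N(rest) = Σ N(rest − s) over sources s of rest; N(one piece) = 1:
  size 1 → [7]=1
  size 2 → [5,7]=1  [6,7]=1
  size 3 → [5,6,7]=2
  size 4 → [3,5,6,7]=2  [4,5,6,7]=2
  size 5 → [2,4,5,6,7]=2  [3,4,5,6,7]=4
  size 6 → [1,2,4,5,6,7]=2  [2,3,4,5,6,7]=6
  first=0(o) contributes 8
  first=3(c) contributes 2
|[w]| = 10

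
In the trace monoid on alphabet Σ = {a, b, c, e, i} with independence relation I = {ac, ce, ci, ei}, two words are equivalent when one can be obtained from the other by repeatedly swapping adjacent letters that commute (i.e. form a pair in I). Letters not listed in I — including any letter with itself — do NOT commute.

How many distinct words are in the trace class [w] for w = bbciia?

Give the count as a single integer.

drop 0:b onto floor
drop 1:b onto {0:b}
drop 2:c onto {1:b}
drop 3:i onto {1:b}
drop 4:i onto {3:i}
drop 5:a onto {4:i}
ground layer = {0:b}
drop-orders for the pieces not yet dropped (sum over which currently-grounded one goes next):
  1 to go: {2} 1  {5} 1
  2 to go: {2,5} 2  {4,5} 1
  3 to go: {2,4,5} 3  {3,4,5} 1
  4 to go: {2,3,4,5} 4
  if 0:b drops first: 4 orders

4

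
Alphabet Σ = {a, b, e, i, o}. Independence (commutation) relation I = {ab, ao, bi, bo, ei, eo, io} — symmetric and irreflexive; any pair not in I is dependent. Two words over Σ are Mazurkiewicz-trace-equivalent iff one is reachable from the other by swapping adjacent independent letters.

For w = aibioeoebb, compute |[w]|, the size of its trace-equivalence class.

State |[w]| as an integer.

piece 0:a — minimal
piece 1:i rests on {0:a}
piece 2:b — minimal
piece 3:i rests on {1:i}
piece 4:o — minimal
piece 5:e rests on {0:a, 2:b}
piece 6:o rests on {4:o}
piece 7:e rests on {5:e}
piece 8:b rests on {7:e}
piece 9:b rests on {8:b}
minimal pieces: {0:a, 2:b, 4:o}
ways to finish when only these pieces remain (= sum over removing one remaining piece with nothing left below it):
  1 left: {3}→1  {6}→1  {9}→1
  2 left: {1,3}→1  {3,6}→2  {3,9}→2  {4,6}→1  {6,9}→2  {8,9}→1
  3 left: {1,3,6}→3  {1,3,9}→3  {3,4,6}→3  {3,6,9}→6  {3,8,9}→3  {4,6,9}→3  {6,8,9}→3  {7,8,9}→1
  4 left: {1,3,4,6}→6  {1,3,6,9}→12  {1,3,8,9}→6  {3,4,6,9}→12  {3,6,8,9}→12  {3,7,8,9}→4  {4,6,8,9}→6  {5,7,8,9}→1  {6,7,8,9}→4
  5 left: {1,3,4,6,9}→30  {1,3,6,8,9}→30  {1,3,7,8,9}→10  {2,5,7,8,9}→1  {3,4,6,8,9}→30  {3,5,7,8,9}→5  {3,6,7,8,9}→20  {4,6,7,8,9}→10  {5,6,7,8,9}→5
  6 left: {1,3,4,6,8,9}→90  {1,3,5,7,8,9}→15  {1,3,6,7,8,9}→60  {2,3,5,7,8,9}→6  {2,5,6,7,8,9}→6  {3,4,6,7,8,9}→60  {3,5,6,7,8,9}→30  {4,5,6,7,8,9}→15
  7 left: {0,1,3,5,7,8,9}→15  {1,2,3,5,7,8,9}→21  {1,3,4,6,7,8,9}→210  {1,3,5,6,7,8,9}→105  {2,3,5,6,7,8,9}→42  {2,4,5,6,7,8,9}→21  {3,4,5,6,7,8,9}→105
  8 left: {0,1,2,3,5,7,8,9}→36  {0,1,3,5,6,7,8,9}→120  {1,2,3,5,6,7,8,9}→168  {1,3,4,5,6,7,8,9}→420  {2,3,4,5,6,7,8,9}→168
  placing 0:a first → 756 extensions
  placing 2:b first → 540 extensions
  placing 4:o first → 324 extensions
total linear extensions = 1620

1620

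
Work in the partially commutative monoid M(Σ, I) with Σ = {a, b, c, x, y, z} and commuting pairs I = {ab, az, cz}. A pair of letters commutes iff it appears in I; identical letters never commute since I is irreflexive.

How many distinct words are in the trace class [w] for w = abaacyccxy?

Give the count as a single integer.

4

0(a) covers ∅
1(b) covers ∅
2(a) covers 0:a
3(a) covers 2:a
4(c) covers 1:b, 3:a
5(y) covers 4:c
6(c) covers 5:y
7(c) covers 6:c
8(x) covers 7:c
9(y) covers 8:x
floor of heap: 0:a, 1:b
completions by unplaced set U, small U first (add the entries for U minus each lowest piece of U):
  |U|=1: {9}:1
  |U|=2: {8,9}:1
  |U|=3: {7,8,9}:1
  |U|=4: {6,7,8,9}:1
  |U|=5: {5,6,7,8,9}:1
  |U|=6: {4,5,6,7,8,9}:1
  |U|=7: {1,4,5,6,7,8,9}:1  {3,4,5,6,7,8,9}:1
  |U|=8: {1,3,4,5,6,7,8,9}:2  {2,3,4,5,6,7,8,9}:1
  start at 0(a): 3
  start at 1(b): 1
sum over floor = 4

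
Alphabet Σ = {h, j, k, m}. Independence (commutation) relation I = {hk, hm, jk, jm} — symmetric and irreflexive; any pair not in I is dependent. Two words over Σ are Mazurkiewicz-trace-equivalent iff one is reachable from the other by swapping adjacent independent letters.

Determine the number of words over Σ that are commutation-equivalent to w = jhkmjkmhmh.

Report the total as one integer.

piece 0:j — minimal
piece 1:h rests on {0:j}
piece 2:k — minimal
piece 3:m rests on {2:k}
piece 4:j rests on {1:h}
piece 5:k rests on {3:m}
piece 6:m rests on {5:k}
piece 7:h rests on {4:j}
piece 8:m rests on {6:m}
piece 9:h rests on {7:h}
minimal pieces: {0:j, 2:k}
ways to finish when only these pieces remain (= sum over removing one remaining piece with nothing left below it):
  1 left: {8}→1  {9}→1
  2 left: {6,8}→1  {7,9}→1  {8,9}→2
  3 left: {4,7,9}→1  {5,6,8}→1  {6,8,9}→3  {7,8,9}→3
  4 left: {1,4,7,9}→1  {3,5,6,8}→1  {4,7,8,9}→4  {5,6,8,9}→4  {6,7,8,9}→6
  5 left: {0,1,4,7,9}→1  {1,4,7,8,9}→5  {2,3,5,6,8}→1  {3,5,6,8,9}→5  {4,6,7,8,9}→10  {5,6,7,8,9}→10
  6 left: {0,1,4,7,8,9}→6  {1,4,6,7,8,9}→15  {2,3,5,6,8,9}→6  {3,5,6,7,8,9}→15  {4,5,6,7,8,9}→20
  7 left: {0,1,4,6,7,8,9}→21  {1,4,5,6,7,8,9}→35  {2,3,5,6,7,8,9}→21  {3,4,5,6,7,8,9}→35
  8 left: {0,1,4,5,6,7,8,9}→56  {1,3,4,5,6,7,8,9}→70  {2,3,4,5,6,7,8,9}→56
  placing 0:j first → 126 extensions
  placing 2:k first → 126 extensions
total linear extensions = 252

252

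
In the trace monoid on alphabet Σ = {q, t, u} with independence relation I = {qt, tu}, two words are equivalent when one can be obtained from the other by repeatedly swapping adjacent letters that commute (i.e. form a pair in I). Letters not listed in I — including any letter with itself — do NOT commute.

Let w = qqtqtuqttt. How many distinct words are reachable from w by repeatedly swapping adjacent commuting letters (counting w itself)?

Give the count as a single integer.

252

0(q) covers ∅
1(q) covers 0:q
2(t) covers ∅
3(q) covers 1:q
4(t) covers 2:t
5(u) covers 3:q
6(q) covers 5:u
7(t) covers 4:t
8(t) covers 7:t
9(t) covers 8:t
floor of heap: 0:q, 2:t
completions by unplaced set U, small U first (add the entries for U minus each lowest piece of U):
  |U|=1: {6}:1  {9}:1
  |U|=2: {5,6}:1  {6,9}:2  {8,9}:1
  |U|=3: {3,5,6}:1  {5,6,9}:3  {6,8,9}:3  {7,8,9}:1
  |U|=4: {1,3,5,6}:1  {3,5,6,9}:4  {4,7,8,9}:1  {5,6,8,9}:6  {6,7,8,9}:4
  |U|=5: {0,1,3,5,6}:1  {1,3,5,6,9}:5  {2,4,7,8,9}:1  {3,5,6,8,9}:10  {4,6,7,8,9}:5  {5,6,7,8,9}:10
  |U|=6: {0,1,3,5,6,9}:6  {1,3,5,6,8,9}:15  {2,4,6,7,8,9}:6  {3,5,6,7,8,9}:20  {4,5,6,7,8,9}:15
  |U|=7: {0,1,3,5,6,8,9}:21  {1,3,5,6,7,8,9}:35  {2,4,5,6,7,8,9}:21  {3,4,5,6,7,8,9}:35
  |U|=8: {0,1,3,5,6,7,8,9}:56  {1,3,4,5,6,7,8,9}:70  {2,3,4,5,6,7,8,9}:56
  start at 0(q): 126
  start at 2(t): 126
sum over floor = 252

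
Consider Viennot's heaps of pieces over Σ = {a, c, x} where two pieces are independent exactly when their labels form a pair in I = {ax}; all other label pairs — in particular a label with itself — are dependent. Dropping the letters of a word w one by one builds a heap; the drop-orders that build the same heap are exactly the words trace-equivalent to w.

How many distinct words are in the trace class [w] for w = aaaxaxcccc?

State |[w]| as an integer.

15

0(a) covers ∅
1(a) covers 0:a
2(a) covers 1:a
3(x) covers ∅
4(a) covers 2:a
5(x) covers 3:x
6(c) covers 4:a, 5:x
7(c) covers 6:c
8(c) covers 7:c
9(c) covers 8:c
floor of heap: 0:a, 3:x
completions by unplaced set U, small U first (add the entries for U minus each lowest piece of U):
  |U|=1: {9}:1
  |U|=2: {8,9}:1
  |U|=3: {7,8,9}:1
  |U|=4: {6,7,8,9}:1
  |U|=5: {4,6,7,8,9}:1  {5,6,7,8,9}:1
  |U|=6: {2,4,6,7,8,9}:1  {3,5,6,7,8,9}:1  {4,5,6,7,8,9}:2
  |U|=7: {1,2,4,6,7,8,9}:1  {2,4,5,6,7,8,9}:3  {3,4,5,6,7,8,9}:3
  |U|=8: {0,1,2,4,6,7,8,9}:1  {1,2,4,5,6,7,8,9}:4  {2,3,4,5,6,7,8,9}:6
  start at 0(a): 10
  start at 3(x): 5
sum over floor = 15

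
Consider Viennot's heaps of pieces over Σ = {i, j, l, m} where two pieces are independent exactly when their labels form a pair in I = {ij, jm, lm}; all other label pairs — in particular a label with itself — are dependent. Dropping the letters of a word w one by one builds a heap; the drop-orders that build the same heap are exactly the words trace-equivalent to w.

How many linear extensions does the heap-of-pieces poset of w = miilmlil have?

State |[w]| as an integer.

3

0(m) covers ∅
1(i) covers 0:m
2(i) covers 1:i
3(l) covers 2:i
4(m) covers 2:i
5(l) covers 3:l
6(i) covers 4:m, 5:l
7(l) covers 6:i
floor of heap: 0:m
completions by unplaced set U, small U first (add the entries for U minus each lowest piece of U):
  |U|=1: {7}:1
  |U|=2: {6,7}:1
  |U|=3: {4,6,7}:1  {5,6,7}:1
  |U|=4: {3,5,6,7}:1  {4,5,6,7}:2
  |U|=5: {3,4,5,6,7}:3
  |U|=6: {2,3,4,5,6,7}:3
  start at 0(m): 3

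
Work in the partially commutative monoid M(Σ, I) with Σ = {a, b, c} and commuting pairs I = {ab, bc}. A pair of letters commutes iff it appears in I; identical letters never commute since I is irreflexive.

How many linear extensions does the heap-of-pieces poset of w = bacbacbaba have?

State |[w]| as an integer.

piece 0:b — minimal
piece 1:a — minimal
piece 2:c rests on {1:a}
piece 3:b rests on {0:b}
piece 4:a rests on {2:c}
piece 5:c rests on {4:a}
piece 6:b rests on {3:b}
piece 7:a rests on {5:c}
piece 8:b rests on {6:b}
piece 9:a rests on {7:a}
minimal pieces: {0:b, 1:a}
ways to finish when only these pieces remain (= sum over removing one remaining piece with nothing left below it):
  1 left: {8}→1  {9}→1
  2 left: {6,8}→1  {7,9}→1  {8,9}→2
  3 left: {3,6,8}→1  {5,7,9}→1  {6,8,9}→3  {7,8,9}→3
  4 left: {0,3,6,8}→1  {3,6,8,9}→4  {4,5,7,9}→1  {5,7,8,9}→4  {6,7,8,9}→6
  5 left: {0,3,6,8,9}→5  {2,4,5,7,9}→1  {3,6,7,8,9}→10  {4,5,7,8,9}→5  {5,6,7,8,9}→10
  6 left: {0,3,6,7,8,9}→15  {1,2,4,5,7,9}→1  {2,4,5,7,8,9}→6  {3,5,6,7,8,9}→20  {4,5,6,7,8,9}→15
  7 left: {0,3,5,6,7,8,9}→35  {1,2,4,5,7,8,9}→7  {2,4,5,6,7,8,9}→21  {3,4,5,6,7,8,9}→35
  8 left: {0,3,4,5,6,7,8,9}→70  {1,2,4,5,6,7,8,9}→28  {2,3,4,5,6,7,8,9}→56
  placing 0:b first → 84 extensions
  placing 1:a first → 126 extensions
total linear extensions = 210

210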